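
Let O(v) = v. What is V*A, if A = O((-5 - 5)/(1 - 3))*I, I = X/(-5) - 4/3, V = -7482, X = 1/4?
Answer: 103501/2 ≈ 51751.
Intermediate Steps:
X = ¼ ≈ 0.25000
I = -83/60 (I = (¼)/(-5) - 4/3 = (¼)*(-⅕) - 4*⅓ = -1/20 - 4/3 = -83/60 ≈ -1.3833)
A = -83/12 (A = ((-5 - 5)/(1 - 3))*(-83/60) = -10/(-2)*(-83/60) = -10*(-½)*(-83/60) = 5*(-83/60) = -83/12 ≈ -6.9167)
V*A = -7482*(-83/12) = 103501/2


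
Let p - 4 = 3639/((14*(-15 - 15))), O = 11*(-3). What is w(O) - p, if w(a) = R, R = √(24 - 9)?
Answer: 653/140 + √15 ≈ 8.5373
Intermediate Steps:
R = √15 ≈ 3.8730
O = -33
w(a) = √15
p = -653/140 (p = 4 + 3639/((14*(-15 - 15))) = 4 + 3639/((14*(-30))) = 4 + 3639/(-420) = 4 + 3639*(-1/420) = 4 - 1213/140 = -653/140 ≈ -4.6643)
w(O) - p = √15 - 1*(-653/140) = √15 + 653/140 = 653/140 + √15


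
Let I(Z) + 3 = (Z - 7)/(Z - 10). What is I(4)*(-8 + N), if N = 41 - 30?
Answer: -15/2 ≈ -7.5000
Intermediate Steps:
I(Z) = -3 + (-7 + Z)/(-10 + Z) (I(Z) = -3 + (Z - 7)/(Z - 10) = -3 + (-7 + Z)/(-10 + Z))
N = 11
I(4)*(-8 + N) = ((23 - 2*4)/(-10 + 4))*(-8 + 11) = ((23 - 8)/(-6))*3 = -1/6*15*3 = -5/2*3 = -15/2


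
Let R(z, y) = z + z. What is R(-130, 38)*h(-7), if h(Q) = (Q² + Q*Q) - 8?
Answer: -23400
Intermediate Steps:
R(z, y) = 2*z
h(Q) = -8 + 2*Q² (h(Q) = (Q² + Q²) - 8 = 2*Q² - 8 = -8 + 2*Q²)
R(-130, 38)*h(-7) = (2*(-130))*(-8 + 2*(-7)²) = -260*(-8 + 2*49) = -260*(-8 + 98) = -260*90 = -23400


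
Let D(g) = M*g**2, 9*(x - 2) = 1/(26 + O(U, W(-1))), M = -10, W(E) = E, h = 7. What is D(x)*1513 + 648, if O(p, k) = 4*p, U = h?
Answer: -7085477381/118098 ≈ -59997.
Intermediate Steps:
U = 7
x = 973/486 (x = 2 + 1/(9*(26 + 4*7)) = 2 + 1/(9*(26 + 28)) = 2 + (1/9)/54 = 2 + (1/9)*(1/54) = 2 + 1/486 = 973/486 ≈ 2.0021)
D(g) = -10*g**2
D(x)*1513 + 648 = -10*(973/486)**2*1513 + 648 = -10*946729/236196*1513 + 648 = -4733645/118098*1513 + 648 = -7162004885/118098 + 648 = -7085477381/118098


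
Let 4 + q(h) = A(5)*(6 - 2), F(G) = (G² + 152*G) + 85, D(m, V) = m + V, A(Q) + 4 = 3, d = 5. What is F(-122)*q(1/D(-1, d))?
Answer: 28600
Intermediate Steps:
A(Q) = -1 (A(Q) = -4 + 3 = -1)
D(m, V) = V + m
F(G) = 85 + G² + 152*G
q(h) = -8 (q(h) = -4 - (6 - 2) = -4 - 1*4 = -4 - 4 = -8)
F(-122)*q(1/D(-1, d)) = (85 + (-122)² + 152*(-122))*(-8) = (85 + 14884 - 18544)*(-8) = -3575*(-8) = 28600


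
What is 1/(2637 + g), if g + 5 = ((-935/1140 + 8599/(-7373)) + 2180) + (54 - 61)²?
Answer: 1681044/8168215561 ≈ 0.00020580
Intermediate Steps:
g = 3735302533/1681044 (g = -5 + (((-935/1140 + 8599/(-7373)) + 2180) + (54 - 61)²) = -5 + (((-935*1/1140 + 8599*(-1/7373)) + 2180) + (-7)²) = -5 + (((-187/228 - 8599/7373) + 2180) + 49) = -5 + ((-3339323/1681044 + 2180) + 49) = -5 + (3661336597/1681044 + 49) = -5 + 3743707753/1681044 = 3735302533/1681044 ≈ 2222.0)
1/(2637 + g) = 1/(2637 + 3735302533/1681044) = 1/(8168215561/1681044) = 1681044/8168215561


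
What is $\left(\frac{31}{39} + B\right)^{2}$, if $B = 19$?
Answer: $\frac{595984}{1521} \approx 391.84$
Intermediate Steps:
$\left(\frac{31}{39} + B\right)^{2} = \left(\frac{31}{39} + 19\right)^{2} = \left(\frac{772}{39}\right)^{2} = \frac{595984}{1521}$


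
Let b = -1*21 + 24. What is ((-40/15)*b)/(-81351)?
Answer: 8/81351 ≈ 9.8339e-5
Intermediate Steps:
b = 3 (b = -21 + 24 = 3)
((-40/15)*b)/(-81351) = (-40/15*3)/(-81351) = (-40*1/15*3)*(-1/81351) = -8/3*3*(-1/81351) = -8*(-1/81351) = 8/81351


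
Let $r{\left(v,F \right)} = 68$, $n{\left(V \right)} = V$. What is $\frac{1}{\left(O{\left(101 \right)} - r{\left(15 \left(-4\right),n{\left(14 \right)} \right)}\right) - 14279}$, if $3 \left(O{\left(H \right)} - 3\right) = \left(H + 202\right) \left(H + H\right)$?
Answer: $\frac{1}{6058} \approx 0.00016507$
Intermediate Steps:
$O{\left(H \right)} = 3 + \frac{2 H \left(202 + H\right)}{3}$ ($O{\left(H \right)} = 3 + \frac{\left(H + 202\right) \left(H + H\right)}{3} = 3 + \frac{\left(202 + H\right) 2 H}{3} = 3 + \frac{2 H \left(202 + H\right)}{3}$)
$\frac{1}{\left(O{\left(101 \right)} - r{\left(15 \left(-4\right),n{\left(14 \right)} \right)}\right) - 14279} = \frac{1}{\left(\left(3 + \frac{2 \cdot 101^{2}}{3} + \frac{404}{3} \cdot 101\right) - 68\right) - 14279} = \frac{1}{\left(\left(3 + \frac{2}{3} \cdot 10201 + \frac{40804}{3}\right) - 68\right) + \left(-47617 + 33338\right)} = \frac{1}{\left(\left(3 + \frac{20402}{3} + \frac{40804}{3}\right) - 68\right) - 14279} = \frac{1}{\left(20405 - 68\right) - 14279} = \frac{1}{20337 - 14279} = \frac{1}{6058}$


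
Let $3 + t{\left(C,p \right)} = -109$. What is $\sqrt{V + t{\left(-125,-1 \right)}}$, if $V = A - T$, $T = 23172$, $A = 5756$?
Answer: $2 i \sqrt{4382} \approx 132.39 i$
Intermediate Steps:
$t{\left(C,p \right)} = -112$ ($t{\left(C,p \right)} = -3 - 109 = -112$)
$V = -17416$ ($V = 5756 - 23172 = -17416$)
$\sqrt{V + t{\left(-125,-1 \right)}} = \sqrt{-17416 - 112} = \sqrt{-17528} = 2 i \sqrt{4382}$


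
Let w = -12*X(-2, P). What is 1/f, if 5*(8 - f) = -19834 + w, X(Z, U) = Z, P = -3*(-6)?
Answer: 1/3970 ≈ 0.00025189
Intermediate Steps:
P = 18
w = 24 (w = -12*(-2) = 24)
f = 3970 (f = 8 - (-19834 + 24)/5 = 8 - 1/5*(-19810) = 8 + 3962 = 3970)
1/f = 1/3970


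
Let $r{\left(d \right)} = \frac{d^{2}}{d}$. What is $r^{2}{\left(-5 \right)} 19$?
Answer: $475$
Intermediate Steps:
$r{\left(d \right)} = d$
$r^{2}{\left(-5 \right)} 19 = \left(-5\right)^{2} \cdot 19 = 25 \cdot 19 = 475$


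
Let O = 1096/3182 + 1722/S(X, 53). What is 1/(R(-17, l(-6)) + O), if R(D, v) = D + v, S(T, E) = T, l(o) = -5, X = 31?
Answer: 49321/1671628 ≈ 0.029505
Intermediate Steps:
O = 2756690/49321 (O = 1096/3182 + 1722/31 = 1096*(1/3182) + 1722*(1/31) = 548/1591 + 1722/31 = 2756690/49321 ≈ 55.893)
1/(R(-17, l(-6)) + O) = 1/((-17 - 5) + 2756690/49321) = 1/(-22 + 2756690/49321) = 1/(1671628/49321) = 49321/1671628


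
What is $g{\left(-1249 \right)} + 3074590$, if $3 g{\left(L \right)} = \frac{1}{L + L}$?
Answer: $\frac{23040977459}{7494} \approx 3.0746 \cdot 10^{6}$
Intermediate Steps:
$g{\left(L \right)} = \frac{1}{6 L}$ ($g{\left(L \right)} = \frac{1}{3 \left(L + L\right)} = \frac{1}{3 \cdot 2 L} = \frac{\frac{1}{2} \frac{1}{L}}{3} = \frac{1}{6 L}$)
$g{\left(-1249 \right)} + 3074590 = \frac{1}{6 \left(-1249\right)} + 3074590 = \frac{1}{6} \left(- \frac{1}{1249}\right) + 3074590 = - \frac{1}{7494} + 3074590 = \frac{23040977459}{7494}$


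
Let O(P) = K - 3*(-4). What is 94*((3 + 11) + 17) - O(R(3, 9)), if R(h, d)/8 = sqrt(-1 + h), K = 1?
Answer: 2901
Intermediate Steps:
R(h, d) = 8*sqrt(-1 + h)
O(P) = 13 (O(P) = 1 - 3*(-4) = 1 + 12 = 13)
94*((3 + 11) + 17) - O(R(3, 9)) = 94*((3 + 11) + 17) - 1*13 = 94*(14 + 17) - 13 = 94*31 - 13 = 2914 - 13 = 2901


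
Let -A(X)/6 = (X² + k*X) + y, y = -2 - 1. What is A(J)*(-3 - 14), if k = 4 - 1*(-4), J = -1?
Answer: -1020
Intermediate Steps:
y = -3
k = 8 (k = 4 + 4 = 8)
A(X) = 18 - 48*X - 6*X² (A(X) = -6*((X² + 8*X) - 3) = -6*(-3 + X² + 8*X) = 18 - 48*X - 6*X²)
A(J)*(-3 - 14) = (18 - 48*(-1) - 6*(-1)²)*(-3 - 14) = (18 + 48 - 6*1)*(-17) = (18 + 48 - 6)*(-17) = 60*(-17) = -1020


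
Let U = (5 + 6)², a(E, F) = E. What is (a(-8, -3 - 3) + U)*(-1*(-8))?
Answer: 904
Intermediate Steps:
U = 121 (U = 11² = 121)
(a(-8, -3 - 3) + U)*(-1*(-8)) = (-8 + 121)*(-1*(-8)) = 113*8 = 904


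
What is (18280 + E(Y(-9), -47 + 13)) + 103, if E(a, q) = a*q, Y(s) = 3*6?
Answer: 17771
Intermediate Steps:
Y(s) = 18
(18280 + E(Y(-9), -47 + 13)) + 103 = (18280 + 18*(-47 + 13)) + 103 = (18280 + 18*(-34)) + 103 = (18280 - 612) + 103 = 17668 + 103 = 17771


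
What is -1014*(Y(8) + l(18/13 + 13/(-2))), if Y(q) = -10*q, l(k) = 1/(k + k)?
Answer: 10802142/133 ≈ 81219.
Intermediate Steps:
l(k) = 1/(2*k)
-1014*(Y(8) + l(18/13 + 13/(-2))) = -1014*(-10*8 + 1/(2*(18/13 + 13/(-2)))) = -1014*(-80 + 1/(2*(18*(1/13) + 13*(-½)))) = -1014*(-80 + 1/(2*(18/13 - 13/2))) = -1014*(-80 + 1/(2*(-133/26))) = -1014*(-80 + (½)*(-26/133)) = -1014*(-80 - 13/133) = -1014*(-10653/133) = 10802142/133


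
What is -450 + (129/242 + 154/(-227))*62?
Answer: -12607685/27467 ≈ -459.01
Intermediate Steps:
-450 + (129/242 + 154/(-227))*62 = -450 + (129*(1/242) + 154*(-1/227))*62 = -450 + (129/242 - 154/227)*62 = -450 - 7985/54934*62 = -450 - 247535/27467 = -12607685/27467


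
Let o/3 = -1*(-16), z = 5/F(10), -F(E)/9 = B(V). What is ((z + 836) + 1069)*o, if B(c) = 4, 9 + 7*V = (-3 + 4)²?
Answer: 274300/3 ≈ 91433.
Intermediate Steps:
V = -8/7 (V = -9/7 + (-3 + 4)²/7 = -9/7 + (⅐)*1² = -9/7 + (⅐)*1 = -9/7 + ⅐ = -8/7 ≈ -1.1429)
F(E) = -36 (F(E) = -9*4 = -36)
z = -5/36 (z = 5/(-36) = -1/36*5 = -5/36 ≈ -0.13889)
o = 48 (o = 3*(-1*(-16)) = 3*16 = 48)
((z + 836) + 1069)*o = ((-5/36 + 836) + 1069)*48 = (30091/36 + 1069)*48 = (68575/36)*48 = 274300/3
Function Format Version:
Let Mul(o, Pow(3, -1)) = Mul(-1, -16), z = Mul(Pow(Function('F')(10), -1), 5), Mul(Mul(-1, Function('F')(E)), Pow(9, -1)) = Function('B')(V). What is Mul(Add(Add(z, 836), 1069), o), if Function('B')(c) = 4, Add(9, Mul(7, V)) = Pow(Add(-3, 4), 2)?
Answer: Rational(274300, 3) ≈ 91433.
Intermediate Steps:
V = Rational(-8, 7) (V = Add(Rational(-9, 7), Mul(Rational(1, 7), Pow(Add(-3, 4), 2))) = Add(Rational(-9, 7), Mul(Rational(1, 7), Pow(1, 2))) = Add(Rational(-9, 7), Mul(Rational(1, 7), 1)) = Add(Rational(-9, 7), Rational(1, 7)) = Rational(-8, 7) ≈ -1.1429)
Function('F')(E) = -36 (Function('F')(E) = Mul(-9, 4) = -36)
z = Rational(-5, 36) (z = Mul(Pow(-36, -1), 5) = Mul(Rational(-1, 36), 5) = Rational(-5, 36) ≈ -0.13889)
o = 48 (o = Mul(3, Mul(-1, -16)) = Mul(3, 16) = 48)
Mul(Add(Add(z, 836), 1069), o) = Mul(Add(Add(Rational(-5, 36), 836), 1069), 48) = Mul(Add(Rational(30091, 36), 1069), 48) = Mul(Rational(68575, 36), 48) = Rational(274300, 3)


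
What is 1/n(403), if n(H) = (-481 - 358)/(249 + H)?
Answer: -652/839 ≈ -0.77712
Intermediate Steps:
n(H) = -839/(249 + H)
1/n(403) = 1/(-839/(249 + 403)) = 1/(-839/652) = -652/839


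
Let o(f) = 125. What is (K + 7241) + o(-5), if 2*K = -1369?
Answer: 13363/2 ≈ 6681.5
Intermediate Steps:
K = -1369/2 (K = (1/2)*(-1369) = -1369/2 ≈ -684.50)
(K + 7241) + o(-5) = (-1369/2 + 7241) + 125 = 13113/2 + 125 = 13363/2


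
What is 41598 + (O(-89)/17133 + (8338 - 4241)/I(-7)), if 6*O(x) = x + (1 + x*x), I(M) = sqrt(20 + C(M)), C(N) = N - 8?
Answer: 1425399679/34266 + 4097*sqrt(5)/5 ≈ 43430.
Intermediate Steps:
C(N) = -8 + N
I(M) = sqrt(12 + M) (I(M) = sqrt(20 + (-8 + M)) = sqrt(12 + M))
O(x) = 1/6 + x/6 + x**2/6 (O(x) = (x + (1 + x*x))/6 = (x + (1 + x**2))/6 = (1 + x + x**2)/6 = 1/6 + x/6 + x**2/6)
41598 + (O(-89)/17133 + (8338 - 4241)/I(-7)) = 41598 + ((1/6 + (1/6)*(-89) + (1/6)*(-89)**2)/17133 + (8338 - 4241)/(sqrt(12 - 7))) = 41598 + ((1/6 - 89/6 + (1/6)*7921)*(1/17133) + 4097/(sqrt(5))) = 41598 + ((1/6 - 89/6 + 7921/6)*(1/17133) + 4097*(sqrt(5)/5)) = 41598 + ((2611/2)*(1/17133) + 4097*sqrt(5)/5) = 41598 + (2611/34266 + 4097*sqrt(5)/5) = 1425399679/34266 + 4097*sqrt(5)/5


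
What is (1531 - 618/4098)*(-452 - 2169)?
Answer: -2740438970/683 ≈ -4.0124e+6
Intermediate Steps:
(1531 - 618/4098)*(-452 - 2169) = (1531 - 618*1/4098)*(-2621) = (1531 - 103/683)*(-2621) = (1045570/683)*(-2621) = -2740438970/683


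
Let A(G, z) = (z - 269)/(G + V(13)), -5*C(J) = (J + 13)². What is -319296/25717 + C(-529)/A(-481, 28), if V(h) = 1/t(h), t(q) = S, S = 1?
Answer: -657418283328/6197797 ≈ -1.0607e+5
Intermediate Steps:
C(J) = -(13 + J)²/5 (C(J) = -(J + 13)²/5 = -(13 + J)²/5)
t(q) = 1
V(h) = 1 (V(h) = 1/1 = 1)
A(G, z) = (-269 + z)/(1 + G) (A(G, z) = (z - 269)/(G + 1) = (-269 + z)/(1 + G))
-319296/25717 + C(-529)/A(-481, 28) = -319296/25717 + (-(13 - 529)²/5)/(((-269 + 28)/(1 - 481))) = -319296*1/25717 + (-⅕*(-516)²)/((-241/(-480))) = -319296/25717 + (-⅕*266256)/((-1/480*(-241))) = -319296/25717 - 266256/(5*241/480) = -319296/25717 - 266256/5*480/241 = -319296/25717 - 25560576/241 = -657418283328/6197797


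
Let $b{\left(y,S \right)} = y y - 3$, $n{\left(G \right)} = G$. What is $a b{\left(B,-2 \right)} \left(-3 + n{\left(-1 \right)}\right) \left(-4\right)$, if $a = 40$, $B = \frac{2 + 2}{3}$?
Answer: $- \frac{7040}{9} \approx -782.22$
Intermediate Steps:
$B = \frac{4}{3}$ ($B = 4 \cdot \frac{1}{3} = \frac{4}{3} \approx 1.3333$)
$b{\left(y,S \right)} = -3 + y^{2}$ ($b{\left(y,S \right)} = y^{2} - 3 = -3 + y^{2}$)
$a b{\left(B,-2 \right)} \left(-3 + n{\left(-1 \right)}\right) \left(-4\right) = 40 \left(-3 + \left(\frac{4}{3}\right)^{2}\right) \left(-3 - 1\right) \left(-4\right) = 40 \left(-3 + \frac{16}{9}\right) \left(\left(-4\right) \left(-4\right)\right) = 40 \left(- \frac{11}{9}\right) 16 = \left(- \frac{440}{9}\right) 16 = - \frac{7040}{9}$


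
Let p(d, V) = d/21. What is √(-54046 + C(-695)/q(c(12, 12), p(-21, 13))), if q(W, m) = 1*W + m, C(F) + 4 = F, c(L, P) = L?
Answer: I*√6547255/11 ≈ 232.61*I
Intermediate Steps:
C(F) = -4 + F
p(d, V) = d/21 (p(d, V) = d*(1/21) = d/21)
q(W, m) = W + m
√(-54046 + C(-695)/q(c(12, 12), p(-21, 13))) = √(-54046 + (-4 - 695)/(12 + (1/21)*(-21))) = √(-54046 - 699/(12 - 1)) = √(-54046 - 699/11) = √(-595205/11) = I*√6547255/11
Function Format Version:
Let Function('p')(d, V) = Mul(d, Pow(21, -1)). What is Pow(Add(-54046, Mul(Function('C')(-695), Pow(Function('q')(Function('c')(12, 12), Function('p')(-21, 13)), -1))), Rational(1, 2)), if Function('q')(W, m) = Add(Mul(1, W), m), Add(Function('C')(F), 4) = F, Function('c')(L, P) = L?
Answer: Mul(Rational(1, 11), I, Pow(6547255, Rational(1, 2))) ≈ Mul(232.61, I)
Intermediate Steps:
Function('C')(F) = Add(-4, F)
Function('p')(d, V) = Mul(Rational(1, 21), d) (Function('p')(d, V) = Mul(d, Rational(1, 21)) = Mul(Rational(1, 21), d))
Function('q')(W, m) = Add(W, m)
Pow(Add(-54046, Mul(Function('C')(-695), Pow(Function('q')(Function('c')(12, 12), Function('p')(-21, 13)), -1))), Rational(1, 2)) = Pow(Add(-54046, Mul(Add(-4, -695), Pow(Add(12, Mul(Rational(1, 21), -21)), -1))), Rational(1, 2)) = Pow(Add(-54046, Mul(-699, Pow(Add(12, -1), -1))), Rational(1, 2)) = Pow(Add(-54046, Mul(-699, Pow(11, -1))), Rational(1, 2)) = Pow(Add(-54046, Mul(-699, Rational(1, 11))), Rational(1, 2)) = Pow(Add(-54046, Rational(-699, 11)), Rational(1, 2)) = Pow(Rational(-595205, 11), Rational(1, 2)) = Mul(Rational(1, 11), I, Pow(6547255, Rational(1, 2)))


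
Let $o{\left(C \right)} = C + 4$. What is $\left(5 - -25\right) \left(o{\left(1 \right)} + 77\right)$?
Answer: $2460$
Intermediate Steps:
$o{\left(C \right)} = 4 + C$
$\left(5 - -25\right) \left(o{\left(1 \right)} + 77\right) = \left(5 - -25\right) \left(\left(4 + 1\right) + 77\right) = \left(5 + 25\right) \left(5 + 77\right) = 30 \cdot 82 = 2460$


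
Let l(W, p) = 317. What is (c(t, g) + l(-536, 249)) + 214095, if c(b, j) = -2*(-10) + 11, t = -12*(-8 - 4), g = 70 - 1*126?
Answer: 214443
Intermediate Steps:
g = -56 (g = 70 - 126 = -56)
t = 144 (t = -12*(-12) = 144)
c(b, j) = 31 (c(b, j) = 20 + 11 = 31)
(c(t, g) + l(-536, 249)) + 214095 = (31 + 317) + 214095 = 348 + 214095 = 214443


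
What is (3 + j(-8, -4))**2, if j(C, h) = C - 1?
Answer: 36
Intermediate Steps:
j(C, h) = -1 + C
(3 + j(-8, -4))**2 = (3 + (-1 - 8))**2 = (3 - 9)**2 = (-6)**2 = 36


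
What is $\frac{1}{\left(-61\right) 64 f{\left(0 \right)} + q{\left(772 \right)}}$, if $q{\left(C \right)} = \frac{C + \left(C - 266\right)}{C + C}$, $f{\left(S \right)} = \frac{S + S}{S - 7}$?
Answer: $\frac{772}{639} \approx 1.2081$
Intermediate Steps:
$f{\left(S \right)} = \frac{2 S}{-7 + S}$
$q{\left(C \right)} = \frac{-266 + 2 C}{2 C}$ ($q{\left(C \right)} = \frac{C + \left(-266 + C\right)}{2 C} = \left(-266 + 2 C\right) \frac{1}{2 C} = \frac{-266 + 2 C}{2 C}$)
$\frac{1}{\left(-61\right) 64 f{\left(0 \right)} + q{\left(772 \right)}} = \frac{1}{\left(-61\right) 64 \cdot 2 \cdot 0 \frac{1}{-7 + 0} + \frac{-133 + 772}{772}} = \frac{1}{- 3904 \cdot 2 \cdot 0 \frac{1}{-7} + \frac{1}{772} \cdot 639} = \frac{1}{- 3904 \cdot 2 \cdot 0 \left(- \frac{1}{7}\right) + \frac{639}{772}} = \frac{1}{\left(-3904\right) 0 + \frac{639}{772}} = \frac{1}{0 + \frac{639}{772}} = \frac{1}{\frac{639}{772}} = \frac{772}{639}$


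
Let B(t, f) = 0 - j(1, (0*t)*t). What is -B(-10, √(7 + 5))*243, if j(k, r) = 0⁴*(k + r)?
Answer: 0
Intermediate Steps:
j(k, r) = 0 (j(k, r) = 0*(k + r) = 0)
B(t, f) = 0 (B(t, f) = 0 - 1*0 = 0 + 0 = 0)
-B(-10, √(7 + 5))*243 = -1*0*243 = 0*243 = 0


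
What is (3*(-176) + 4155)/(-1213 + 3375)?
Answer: 3627/2162 ≈ 1.6776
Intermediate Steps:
(3*(-176) + 4155)/(-1213 + 3375) = (-528 + 4155)/2162 = 3627*(1/2162) = 3627/2162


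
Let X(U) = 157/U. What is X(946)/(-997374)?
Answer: -157/943515804 ≈ -1.6640e-7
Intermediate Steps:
X(946)/(-997374) = (157/946)/(-997374) = (157*(1/946))*(-1/997374) = (157/946)*(-1/997374) = -157/943515804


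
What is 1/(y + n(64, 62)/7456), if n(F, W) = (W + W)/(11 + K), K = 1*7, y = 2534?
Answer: 33552/85020799 ≈ 0.00039463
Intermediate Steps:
K = 7
n(F, W) = W/9 (n(F, W) = (W + W)/(11 + 7) = (2*W)/18 = (2*W)*(1/18) = W/9)
1/(y + n(64, 62)/7456) = 1/(2534 + ((1/9)*62)/7456) = 1/(2534 + (62/9)*(1/7456)) = 1/(2534 + 31/33552) = 1/(85020799/33552) = 33552/85020799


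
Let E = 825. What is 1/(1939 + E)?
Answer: 1/2764 ≈ 0.00036179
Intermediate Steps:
1/(1939 + E) = 1/(1939 + 825) = 1/2764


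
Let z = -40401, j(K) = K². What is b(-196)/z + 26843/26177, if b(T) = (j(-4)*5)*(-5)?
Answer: 1094954843/1057576977 ≈ 1.0353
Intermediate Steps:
b(T) = -400 (b(T) = ((-4)²*5)*(-5) = (16*5)*(-5) = 80*(-5) = -400)
b(-196)/z + 26843/26177 = -400/(-40401) + 26843/26177 = -400*(-1/40401) + 26843*(1/26177) = 400/40401 + 26843/26177 = 1094954843/1057576977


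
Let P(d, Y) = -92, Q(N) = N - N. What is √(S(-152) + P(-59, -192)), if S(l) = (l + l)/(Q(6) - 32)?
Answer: I*√330/2 ≈ 9.0829*I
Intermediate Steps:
Q(N) = 0
S(l) = -l/16 (S(l) = (l + l)/(0 - 32) = (2*l)/(-32) = (2*l)*(-1/32) = -l/16)
√(S(-152) + P(-59, -192)) = √(-1/16*(-152) - 92) = √(19/2 - 92) = √(-165/2) = I*√330/2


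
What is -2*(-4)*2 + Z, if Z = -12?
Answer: 4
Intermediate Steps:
-2*(-4)*2 + Z = -2*(-4)*2 - 12 = 8*2 - 12 = 16 - 12 = 4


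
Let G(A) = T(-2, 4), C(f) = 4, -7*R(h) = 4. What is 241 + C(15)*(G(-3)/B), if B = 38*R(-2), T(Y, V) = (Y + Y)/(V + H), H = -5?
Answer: 4565/19 ≈ 240.26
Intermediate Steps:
R(h) = -4/7 (R(h) = -1/7*4 = -4/7)
T(Y, V) = 2*Y/(-5 + V) (T(Y, V) = (Y + Y)/(V - 5) = (2*Y)/(-5 + V) = 2*Y/(-5 + V))
G(A) = 4 (G(A) = 2*(-2)/(-5 + 4) = 2*(-2)/(-1) = 2*(-2)*(-1) = 4)
B = -152/7 (B = 38*(-4/7) = -152/7 ≈ -21.714)
241 + C(15)*(G(-3)/B) = 241 + 4*(4/(-152/7)) = 241 + 4*(4*(-7/152)) = 241 + 4*(-7/38) = 241 - 14/19 = 4565/19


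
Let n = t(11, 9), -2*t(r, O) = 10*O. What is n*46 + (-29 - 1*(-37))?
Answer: -2062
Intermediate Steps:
t(r, O) = -5*O
n = -45 (n = -5*9 = -45)
n*46 + (-29 - 1*(-37)) = -45*46 + (-29 - 1*(-37)) = -2070 + (-29 + 37) = -2070 + 8 = -2062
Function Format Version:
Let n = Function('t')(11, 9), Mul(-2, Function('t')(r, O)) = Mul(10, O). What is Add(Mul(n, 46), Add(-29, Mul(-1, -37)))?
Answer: -2062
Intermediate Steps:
Function('t')(r, O) = Mul(-5, O) (Function('t')(r, O) = Mul(Rational(-1, 2), Mul(10, O)) = Mul(-5, O))
n = -45 (n = Mul(-5, 9) = -45)
Add(Mul(n, 46), Add(-29, Mul(-1, -37))) = Add(Mul(-45, 46), Add(-29, Mul(-1, -37))) = Add(-2070, Add(-29, 37)) = Add(-2070, 8) = -2062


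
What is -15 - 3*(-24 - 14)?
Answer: 99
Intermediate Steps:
-15 - 3*(-24 - 14) = -15 - 3*(-38) = -15 + 114 = 99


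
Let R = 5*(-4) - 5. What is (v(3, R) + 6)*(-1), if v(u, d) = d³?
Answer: 15619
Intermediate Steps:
R = -25 (R = -20 - 5 = -25)
(v(3, R) + 6)*(-1) = ((-25)³ + 6)*(-1) = (-15625 + 6)*(-1) = -15619*(-1) = 15619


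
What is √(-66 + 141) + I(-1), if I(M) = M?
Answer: -1 + 5*√3 ≈ 7.6603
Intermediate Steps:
√(-66 + 141) + I(-1) = √(-66 + 141) - 1 = √75 - 1 = 5*√3 - 1 = -1 + 5*√3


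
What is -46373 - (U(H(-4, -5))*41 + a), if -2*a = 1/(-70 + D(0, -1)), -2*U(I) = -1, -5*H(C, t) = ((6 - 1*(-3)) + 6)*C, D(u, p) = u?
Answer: -6495091/140 ≈ -46394.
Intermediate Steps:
H(C, t) = -3*C (H(C, t) = -((6 - 1*(-3)) + 6)*C/5 = -((6 + 3) + 6)*C/5 = -(9 + 6)*C/5 = -3*C)
U(I) = 1/2 (U(I) = -1/2*(-1) = 1/2)
a = 1/140 (a = -1/(2*(-70 + 0)) = -1/2/(-70) = -1/2*(-1/70) = 1/140 ≈ 0.0071429)
-46373 - (U(H(-4, -5))*41 + a) = -46373 - ((1/2)*41 + 1/140) = -46373 - (41/2 + 1/140) = -46373 - 1*2871/140 = -46373 - 2871/140 = -6495091/140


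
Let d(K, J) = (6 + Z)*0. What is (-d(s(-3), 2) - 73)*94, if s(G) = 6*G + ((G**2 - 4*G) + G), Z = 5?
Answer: -6862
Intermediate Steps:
s(G) = G**2 + 3*G (s(G) = 6*G + (G**2 - 3*G) = G**2 + 3*G)
d(K, J) = 0 (d(K, J) = (6 + 5)*0 = 11*0 = 0)
(-d(s(-3), 2) - 73)*94 = (-1*0 - 73)*94 = (0 - 73)*94 = -73*94 = -6862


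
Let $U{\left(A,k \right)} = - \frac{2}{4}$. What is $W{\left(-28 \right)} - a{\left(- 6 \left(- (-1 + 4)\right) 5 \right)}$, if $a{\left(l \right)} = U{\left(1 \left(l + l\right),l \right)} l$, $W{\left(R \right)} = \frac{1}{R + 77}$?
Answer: $\frac{2206}{49} \approx 45.02$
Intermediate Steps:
$W{\left(R \right)} = \frac{1}{77 + R}$
$U{\left(A,k \right)} = - \frac{1}{2}$ ($U{\left(A,k \right)} = \left(-2\right) \frac{1}{4} = - \frac{1}{2}$)
$a{\left(l \right)} = - \frac{l}{2}$
$W{\left(-28 \right)} - a{\left(- 6 \left(- (-1 + 4)\right) 5 \right)} = \frac{1}{77 - 28} - - \frac{- 6 \left(- (-1 + 4)\right) 5}{2} = \frac{1}{49} - - \frac{- 6 \left(\left(-1\right) 3\right) 5}{2} = \frac{1}{49} - - \frac{\left(-6\right) \left(-3\right) 5}{2} = \frac{1}{49} - - \frac{18 \cdot 5}{2} = \frac{1}{49} - \left(- \frac{1}{2}\right) 90 = \frac{1}{49} - -45 = \frac{1}{49} + 45 = \frac{2206}{49}$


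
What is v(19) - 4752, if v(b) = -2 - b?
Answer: -4773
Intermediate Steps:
v(19) - 4752 = (-2 - 1*19) - 4752 = (-2 - 19) - 4752 = -21 - 4752 = -4773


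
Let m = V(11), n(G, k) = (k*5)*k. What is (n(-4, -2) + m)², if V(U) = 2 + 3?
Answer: 625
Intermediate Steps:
n(G, k) = 5*k² (n(G, k) = (5*k)*k = 5*k²)
V(U) = 5
m = 5
(n(-4, -2) + m)² = (5*(-2)² + 5)² = (5*4 + 5)² = (20 + 5)² = 25² = 625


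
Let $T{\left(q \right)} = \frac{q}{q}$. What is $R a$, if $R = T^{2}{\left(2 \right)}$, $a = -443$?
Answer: $-443$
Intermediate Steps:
$T{\left(q \right)} = 1$
$R = 1$ ($R = 1^{2} = 1$)
$R a = 1 \left(-443\right) = -443$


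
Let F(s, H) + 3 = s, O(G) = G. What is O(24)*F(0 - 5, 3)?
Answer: -192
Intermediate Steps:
F(s, H) = -3 + s
O(24)*F(0 - 5, 3) = 24*(-3 + (0 - 5)) = 24*(-3 - 5) = 24*(-8) = -192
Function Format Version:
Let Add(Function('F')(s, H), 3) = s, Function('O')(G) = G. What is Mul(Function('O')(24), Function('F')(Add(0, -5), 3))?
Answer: -192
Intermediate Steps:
Function('F')(s, H) = Add(-3, s)
Mul(Function('O')(24), Function('F')(Add(0, -5), 3)) = Mul(24, Add(-3, Add(0, -5))) = Mul(24, Add(-3, -5)) = Mul(24, -8) = -192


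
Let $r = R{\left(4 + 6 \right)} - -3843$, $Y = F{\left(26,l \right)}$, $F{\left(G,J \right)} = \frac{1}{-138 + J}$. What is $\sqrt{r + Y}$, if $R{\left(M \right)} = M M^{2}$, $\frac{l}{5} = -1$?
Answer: $\frac{2 \sqrt{24758591}}{143} \approx 69.592$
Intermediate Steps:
$l = -5$ ($l = 5 \left(-1\right) = -5$)
$R{\left(M \right)} = M^{3}$
$Y = - \frac{1}{143}$ ($Y = \frac{1}{-138 - 5} = \frac{1}{-143} = - \frac{1}{143} \approx -0.006993$)
$r = 4843$ ($r = \left(4 + 6\right)^{3} - -3843 = 10^{3} + 3843 = 1000 + 3843 = 4843$)
$\sqrt{r + Y} = \sqrt{4843 - \frac{1}{143}} = \sqrt{\frac{692548}{143}} = \frac{2 \sqrt{24758591}}{143}$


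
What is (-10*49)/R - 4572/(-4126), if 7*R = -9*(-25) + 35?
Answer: -648173/53638 ≈ -12.084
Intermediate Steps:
R = 260/7 (R = (-9*(-25) + 35)/7 = (225 + 35)/7 = (⅐)*260 = 260/7 ≈ 37.143)
(-10*49)/R - 4572/(-4126) = (-10*49)/(260/7) - 4572/(-4126) = -490*7/260 - 4572*(-1/4126) = -343/26 + 2286/2063 = -648173/53638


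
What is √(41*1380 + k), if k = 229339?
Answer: √285919 ≈ 534.71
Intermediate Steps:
√(41*1380 + k) = √(41*1380 + 229339) = √(56580 + 229339) = √285919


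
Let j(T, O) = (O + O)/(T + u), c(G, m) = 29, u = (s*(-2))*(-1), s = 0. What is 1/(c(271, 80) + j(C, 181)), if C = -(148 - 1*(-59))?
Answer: 207/5641 ≈ 0.036696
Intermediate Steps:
u = 0 (u = (0*(-2))*(-1) = 0*(-1) = 0)
C = -207 (C = -(148 + 59) = -1*207 = -207)
j(T, O) = 2*O/T (j(T, O) = (O + O)/(T + 0) = (2*O)/T = 2*O/T)
1/(c(271, 80) + j(C, 181)) = 1/(29 + 2*181/(-207)) = 1/(29 + 2*181*(-1/207)) = 1/(29 - 362/207) = 1/(5641/207) = 207/5641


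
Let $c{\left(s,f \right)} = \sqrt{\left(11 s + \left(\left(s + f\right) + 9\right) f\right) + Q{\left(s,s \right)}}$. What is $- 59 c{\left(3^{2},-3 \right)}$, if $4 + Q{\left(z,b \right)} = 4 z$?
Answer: $- 59 \sqrt{86} \approx -547.14$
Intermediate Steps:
$Q{\left(z,b \right)} = -4 + 4 z$
$c{\left(s,f \right)} = \sqrt{-4 + 15 s + f \left(9 + f + s\right)}$ ($c{\left(s,f \right)} = \sqrt{\left(11 s + \left(\left(s + f\right) + 9\right) f\right) + \left(-4 + 4 s\right)} = \sqrt{\left(11 s + \left(\left(f + s\right) + 9\right) f\right) + \left(-4 + 4 s\right)} = \sqrt{\left(11 s + \left(9 + f + s\right) f\right) + \left(-4 + 4 s\right)} = \sqrt{\left(11 s + f \left(9 + f + s\right)\right) + \left(-4 + 4 s\right)} = \sqrt{-4 + 15 s + f \left(9 + f + s\right)}$)
$- 59 c{\left(3^{2},-3 \right)} = - 59 \sqrt{-4 + \left(-3\right)^{2} + 9 \left(-3\right) + 15 \cdot 3^{2} - 3 \cdot 3^{2}} = - 59 \sqrt{-4 + 9 - 27 + 15 \cdot 9 - 27} = - 59 \sqrt{-4 + 9 - 27 + 135 - 27} = - 59 \sqrt{86}$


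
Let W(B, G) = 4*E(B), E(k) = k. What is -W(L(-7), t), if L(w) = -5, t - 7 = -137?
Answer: 20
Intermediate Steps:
t = -130 (t = 7 - 137 = -130)
W(B, G) = 4*B
-W(L(-7), t) = -4*(-5) = -1*(-20) = 20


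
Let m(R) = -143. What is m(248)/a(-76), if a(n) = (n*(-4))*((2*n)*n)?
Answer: -143/3511808 ≈ -4.0720e-5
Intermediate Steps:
a(n) = -8*n³ (a(n) = (-4*n)*(2*n²) = -8*n³)
m(248)/a(-76) = -143/((-8*(-76)³)) = -143/((-8*(-438976))) = -143/3511808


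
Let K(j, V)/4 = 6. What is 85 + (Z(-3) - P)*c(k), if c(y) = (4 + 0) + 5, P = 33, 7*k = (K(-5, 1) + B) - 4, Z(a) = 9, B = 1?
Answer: -131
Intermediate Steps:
K(j, V) = 24 (K(j, V) = 4*6 = 24)
k = 3 (k = ((24 + 1) - 4)/7 = (25 - 4)/7 = (⅐)*21 = 3)
c(y) = 9 (c(y) = 4 + 5 = 9)
85 + (Z(-3) - P)*c(k) = 85 + (9 - 1*33)*9 = 85 + (9 - 33)*9 = 85 - 24*9 = 85 - 216 = -131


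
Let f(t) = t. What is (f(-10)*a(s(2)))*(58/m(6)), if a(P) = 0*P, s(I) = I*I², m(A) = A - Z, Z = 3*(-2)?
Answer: 0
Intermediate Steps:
Z = -6
m(A) = 6 + A (m(A) = A - 1*(-6) = A + 6 = 6 + A)
s(I) = I³
a(P) = 0
(f(-10)*a(s(2)))*(58/m(6)) = (-10*0)*(58/(6 + 6)) = 0*(58/12) = 0*(58*(1/12)) = 0*(29/6) = 0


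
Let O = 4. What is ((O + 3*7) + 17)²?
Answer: 1764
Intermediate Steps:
((O + 3*7) + 17)² = ((4 + 3*7) + 17)² = ((4 + 21) + 17)² = (25 + 17)² = 42² = 1764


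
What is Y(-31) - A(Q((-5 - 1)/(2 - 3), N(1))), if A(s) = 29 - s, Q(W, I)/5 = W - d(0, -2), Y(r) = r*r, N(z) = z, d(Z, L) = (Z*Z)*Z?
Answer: 962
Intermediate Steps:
d(Z, L) = Z³ (d(Z, L) = Z²*Z = Z³)
Y(r) = r²
Q(W, I) = 5*W (Q(W, I) = 5*(W - 1*0³) = 5*(W - 1*0) = 5*(W + 0) = 5*W)
Y(-31) - A(Q((-5 - 1)/(2 - 3), N(1))) = (-31)² - (29 - 5*(-5 - 1)/(2 - 3)) = 961 - (29 - 5*(-6/(-1))) = 961 - (29 - 5*(-6*(-1))) = 961 - (29 - 5*6) = 961 - (29 - 1*30) = 961 - (29 - 30) = 961 - 1*(-1) = 961 + 1 = 962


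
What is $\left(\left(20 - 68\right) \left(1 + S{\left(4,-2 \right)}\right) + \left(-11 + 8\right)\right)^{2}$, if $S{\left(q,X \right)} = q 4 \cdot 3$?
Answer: $5546025$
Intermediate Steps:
$S{\left(q,X \right)} = 12 q$ ($S{\left(q,X \right)} = 4 q 3 = 12 q$)
$\left(\left(20 - 68\right) \left(1 + S{\left(4,-2 \right)}\right) + \left(-11 + 8\right)\right)^{2} = \left(\left(20 - 68\right) \left(1 + 12 \cdot 4\right) + \left(-11 + 8\right)\right)^{2} = \left(- 48 \left(1 + 48\right) - 3\right)^{2} = \left(\left(-48\right) 49 - 3\right)^{2} = \left(-2352 - 3\right)^{2} = \left(-2355\right)^{2} = 5546025$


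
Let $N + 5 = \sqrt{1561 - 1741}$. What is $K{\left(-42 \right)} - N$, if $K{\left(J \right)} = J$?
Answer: $-37 - 6 i \sqrt{5} \approx -37.0 - 13.416 i$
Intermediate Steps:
$N = -5 + 6 i \sqrt{5}$ ($N = -5 + \sqrt{1561 - 1741} = -5 + \sqrt{-180} = -5 + 6 i \sqrt{5} \approx -5.0 + 13.416 i$)
$K{\left(-42 \right)} - N = -42 - \left(-5 + 6 i \sqrt{5}\right) = -42 + \left(5 - 6 i \sqrt{5}\right) = -37 - 6 i \sqrt{5}$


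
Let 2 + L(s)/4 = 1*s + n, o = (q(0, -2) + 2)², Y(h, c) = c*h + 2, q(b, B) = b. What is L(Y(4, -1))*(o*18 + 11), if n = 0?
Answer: -1328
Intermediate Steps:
Y(h, c) = 2 + c*h
o = 4 (o = (0 + 2)² = 2² = 4)
L(s) = -8 + 4*s (L(s) = -8 + 4*(1*s + 0) = -8 + 4*(s + 0) = -8 + 4*s)
L(Y(4, -1))*(o*18 + 11) = (-8 + 4*(2 - 1*4))*(4*18 + 11) = (-8 + 4*(2 - 4))*(72 + 11) = (-8 + 4*(-2))*83 = (-8 - 8)*83 = -16*83 = -1328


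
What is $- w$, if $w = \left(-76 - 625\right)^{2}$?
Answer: $-491401$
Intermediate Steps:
$w = 491401$ ($w = \left(-701\right)^{2} = 491401$)
$- w = \left(-1\right) 491401 = -491401$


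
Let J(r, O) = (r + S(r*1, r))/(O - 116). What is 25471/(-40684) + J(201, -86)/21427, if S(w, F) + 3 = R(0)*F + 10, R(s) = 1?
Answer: -7875828385/12577906124 ≈ -0.62616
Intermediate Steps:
S(w, F) = 7 + F (S(w, F) = -3 + (1*F + 10) = -3 + (F + 10) = -3 + (10 + F) = 7 + F)
J(r, O) = (7 + 2*r)/(-116 + O) (J(r, O) = (r + (7 + r))/(O - 116) = (7 + 2*r)/(-116 + O))
25471/(-40684) + J(201, -86)/21427 = 25471/(-40684) + ((7 + 2*201)/(-116 - 86))/21427 = 25471*(-1/40684) + ((7 + 402)/(-202))*(1/21427) = -25471/40684 - 1/202*409*(1/21427) = -25471/40684 - 409/202*1/21427 = -25471/40684 - 409/4328254 = -7875828385/12577906124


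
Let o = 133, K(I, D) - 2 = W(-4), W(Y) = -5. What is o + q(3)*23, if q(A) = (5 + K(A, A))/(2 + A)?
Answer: 711/5 ≈ 142.20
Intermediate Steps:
K(I, D) = -3 (K(I, D) = 2 - 5 = -3)
q(A) = 2/(2 + A) (q(A) = (5 - 3)/(2 + A) = 2/(2 + A))
o + q(3)*23 = 133 + (2/(2 + 3))*23 = 133 + (2/5)*23 = 133 + (2*(⅕))*23 = 133 + (⅖)*23 = 133 + 46/5 = 711/5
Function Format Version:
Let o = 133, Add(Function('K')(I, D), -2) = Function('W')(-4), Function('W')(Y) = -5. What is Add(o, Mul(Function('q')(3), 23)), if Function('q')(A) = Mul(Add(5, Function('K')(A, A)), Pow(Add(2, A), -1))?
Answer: Rational(711, 5) ≈ 142.20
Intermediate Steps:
Function('K')(I, D) = -3 (Function('K')(I, D) = Add(2, -5) = -3)
Function('q')(A) = Mul(2, Pow(Add(2, A), -1)) (Function('q')(A) = Mul(Add(5, -3), Pow(Add(2, A), -1)) = Mul(2, Pow(Add(2, A), -1)))
Add(o, Mul(Function('q')(3), 23)) = Add(133, Mul(Mul(2, Pow(Add(2, 3), -1)), 23)) = Add(133, Mul(Mul(2, Pow(5, -1)), 23)) = Add(133, Mul(Mul(2, Rational(1, 5)), 23)) = Add(133, Mul(Rational(2, 5), 23)) = Add(133, Rational(46, 5)) = Rational(711, 5)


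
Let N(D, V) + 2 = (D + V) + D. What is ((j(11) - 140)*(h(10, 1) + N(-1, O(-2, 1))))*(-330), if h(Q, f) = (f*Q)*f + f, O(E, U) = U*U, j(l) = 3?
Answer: 361680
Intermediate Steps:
O(E, U) = U**2
h(Q, f) = f + Q*f**2 (h(Q, f) = (Q*f)*f + f = Q*f**2 + f = f + Q*f**2)
N(D, V) = -2 + V + 2*D (N(D, V) = -2 + ((D + V) + D) = -2 + (V + 2*D) = -2 + V + 2*D)
((j(11) - 140)*(h(10, 1) + N(-1, O(-2, 1))))*(-330) = ((3 - 140)*(1*(1 + 10*1) + (-2 + 1**2 + 2*(-1))))*(-330) = -137*(1*(1 + 10) + (-2 + 1 - 2))*(-330) = -137*(1*11 - 3)*(-330) = -137*(11 - 3)*(-330) = -137*8*(-330) = -1096*(-330) = 361680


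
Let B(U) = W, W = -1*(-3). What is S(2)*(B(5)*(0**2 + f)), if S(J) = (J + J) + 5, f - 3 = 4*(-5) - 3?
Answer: -540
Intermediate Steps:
W = 3
B(U) = 3
f = -20 (f = 3 + (4*(-5) - 3) = 3 + (-20 - 3) = 3 - 23 = -20)
S(J) = 5 + 2*J (S(J) = 2*J + 5 = 5 + 2*J)
S(2)*(B(5)*(0**2 + f)) = (5 + 2*2)*(3*(0**2 - 20)) = (5 + 4)*(3*(0 - 20)) = 9*(3*(-20)) = 9*(-60) = -540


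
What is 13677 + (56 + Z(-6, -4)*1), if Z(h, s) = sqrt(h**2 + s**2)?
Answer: 13733 + 2*sqrt(13) ≈ 13740.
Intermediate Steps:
13677 + (56 + Z(-6, -4)*1) = 13677 + (56 + sqrt((-6)**2 + (-4)**2)*1) = 13677 + (56 + sqrt(36 + 16)*1) = 13677 + (56 + sqrt(52)*1) = 13677 + (56 + (2*sqrt(13))*1) = 13677 + (56 + 2*sqrt(13)) = 13733 + 2*sqrt(13)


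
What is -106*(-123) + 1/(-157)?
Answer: 2046965/157 ≈ 13038.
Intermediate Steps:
-106*(-123) + 1/(-157) = 13038 - 1/157 = 2046965/157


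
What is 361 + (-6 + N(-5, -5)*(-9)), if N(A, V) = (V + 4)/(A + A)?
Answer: 3541/10 ≈ 354.10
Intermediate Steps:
N(A, V) = (4 + V)/(2*A) (N(A, V) = (4 + V)/((2*A)) = (4 + V)*(1/(2*A)) = (4 + V)/(2*A))
361 + (-6 + N(-5, -5)*(-9)) = 361 + (-6 + ((½)*(4 - 5)/(-5))*(-9)) = 361 + (-6 + ((½)*(-⅕)*(-1))*(-9)) = 361 + (-6 + (⅒)*(-9)) = 361 + (-6 - 9/10) = 361 - 69/10 = 3541/10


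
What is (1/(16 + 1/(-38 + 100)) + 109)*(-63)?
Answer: -2274279/331 ≈ -6870.9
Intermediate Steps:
(1/(16 + 1/(-38 + 100)) + 109)*(-63) = (1/(16 + 1/62) + 109)*(-63) = (1/(993/62) + 109)*(-63) = (62/993 + 109)*(-63) = (108299/993)*(-63) = -2274279/331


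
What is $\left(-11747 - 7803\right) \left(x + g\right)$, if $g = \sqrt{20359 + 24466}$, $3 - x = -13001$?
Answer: $-254228200 - 97750 \sqrt{1793} \approx -2.5837 \cdot 10^{8}$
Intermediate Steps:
$x = 13004$ ($x = 3 - -13001 = 3 + 13001 = 13004$)
$g = 5 \sqrt{1793}$ ($g = \sqrt{44825} = 5 \sqrt{1793} \approx 211.72$)
$\left(-11747 - 7803\right) \left(x + g\right) = \left(-11747 - 7803\right) \left(13004 + 5 \sqrt{1793}\right) = - 19550 \left(13004 + 5 \sqrt{1793}\right) = -254228200 - 97750 \sqrt{1793}$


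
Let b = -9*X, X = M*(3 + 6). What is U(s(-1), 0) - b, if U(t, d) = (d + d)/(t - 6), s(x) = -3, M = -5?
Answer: -405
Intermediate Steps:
X = -45 (X = -5*(3 + 6) = -5*9 = -45)
U(t, d) = 2*d/(-6 + t) (U(t, d) = (2*d)/(-6 + t) = 2*d/(-6 + t))
b = 405 (b = -9*(-45) = 405)
U(s(-1), 0) - b = 2*0/(-6 - 3) - 1*405 = 2*0/(-9) - 405 = 2*0*(-1/9) - 405 = 0 - 405 = -405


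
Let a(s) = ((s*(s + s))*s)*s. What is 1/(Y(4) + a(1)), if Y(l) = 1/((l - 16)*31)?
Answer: 372/743 ≈ 0.50067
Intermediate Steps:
a(s) = 2*s**4 (a(s) = ((s*(2*s))*s)*s = ((2*s**2)*s)*s = (2*s**3)*s = 2*s**4)
Y(l) = 1/(31*(-16 + l)) (Y(l) = (1/31)/(-16 + l) = 1/(31*(-16 + l)))
1/(Y(4) + a(1)) = 1/(1/(31*(-16 + 4)) + 2*1**4) = 1/((1/31)/(-12) + 2*1) = 1/((1/31)*(-1/12) + 2) = 1/(-1/372 + 2) = 1/(743/372) = 372/743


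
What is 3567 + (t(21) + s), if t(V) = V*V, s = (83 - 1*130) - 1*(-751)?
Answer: 4712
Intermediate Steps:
s = 704 (s = (83 - 130) + 751 = -47 + 751 = 704)
t(V) = V²
3567 + (t(21) + s) = 3567 + (21² + 704) = 3567 + (441 + 704) = 3567 + 1145 = 4712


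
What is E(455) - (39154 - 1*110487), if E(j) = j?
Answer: 71788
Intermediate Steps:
E(455) - (39154 - 1*110487) = 455 - (39154 - 1*110487) = 455 - (39154 - 110487) = 455 - 1*(-71333) = 455 + 71333 = 71788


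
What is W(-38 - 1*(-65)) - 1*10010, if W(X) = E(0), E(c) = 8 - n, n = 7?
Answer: -10009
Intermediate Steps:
E(c) = 1 (E(c) = 8 - 1*7 = 8 - 7 = 1)
W(X) = 1
W(-38 - 1*(-65)) - 1*10010 = 1 - 1*10010 = 1 - 10010 = -10009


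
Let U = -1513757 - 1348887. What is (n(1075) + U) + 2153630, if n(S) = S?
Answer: -707939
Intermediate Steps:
U = -2862644
(n(1075) + U) + 2153630 = (1075 - 2862644) + 2153630 = -2861569 + 2153630 = -707939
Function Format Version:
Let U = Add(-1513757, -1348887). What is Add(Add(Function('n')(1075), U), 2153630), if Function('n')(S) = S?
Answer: -707939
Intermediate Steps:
U = -2862644
Add(Add(Function('n')(1075), U), 2153630) = Add(Add(1075, -2862644), 2153630) = Add(-2861569, 2153630) = -707939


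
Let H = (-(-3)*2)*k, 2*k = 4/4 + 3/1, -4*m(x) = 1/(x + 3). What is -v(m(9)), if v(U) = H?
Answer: -12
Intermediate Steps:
m(x) = -1/(4*(3 + x)) (m(x) = -1/(4*(x + 3)) = -1/(4*(3 + x)))
k = 2 (k = (4/4 + 3/1)/2 = (4*(1/4) + 3*1)/2 = (1 + 3)/2 = (1/2)*4 = 2)
H = 12 (H = -(-3)*2*2 = -3*(-2)*2 = 6*2 = 12)
v(U) = 12
-v(m(9)) = -1*12 = -12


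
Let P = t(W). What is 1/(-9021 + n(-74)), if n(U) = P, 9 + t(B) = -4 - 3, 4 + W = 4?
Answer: -1/9037 ≈ -0.00011066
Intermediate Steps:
W = 0 (W = -4 + 4 = 0)
t(B) = -16 (t(B) = -9 + (-4 - 3) = -9 - 7 = -16)
P = -16
n(U) = -16
1/(-9021 + n(-74)) = 1/(-9021 - 16) = 1/(-9037) = -1/9037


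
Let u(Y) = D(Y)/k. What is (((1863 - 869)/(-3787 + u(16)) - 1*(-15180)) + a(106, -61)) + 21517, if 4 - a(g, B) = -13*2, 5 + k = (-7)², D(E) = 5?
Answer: 6119519185/166623 ≈ 36727.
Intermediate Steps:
k = 44 (k = -5 + (-7)² = -5 + 49 = 44)
a(g, B) = 30 (a(g, B) = 4 - (-13)*2 = 4 - 1*(-26) = 4 + 26 = 30)
u(Y) = 5/44
(((1863 - 869)/(-3787 + u(16)) - 1*(-15180)) + a(106, -61)) + 21517 = (((1863 - 869)/(-3787 + 5/44) - 1*(-15180)) + 30) + 21517 = ((994/(-166623/44) + 15180) + 30) + 21517 = ((994*(-44/166623) + 15180) + 30) + 21517 = ((-43736/166623 + 15180) + 30) + 21517 = (2529293404/166623 + 30) + 21517 = 2534292094/166623 + 21517 = 6119519185/166623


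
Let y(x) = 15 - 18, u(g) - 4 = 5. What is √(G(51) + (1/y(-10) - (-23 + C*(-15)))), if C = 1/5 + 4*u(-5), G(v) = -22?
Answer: √4893/3 ≈ 23.317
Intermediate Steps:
u(g) = 9 (u(g) = 4 + 5 = 9)
C = 181/5 (C = 1/5 + 4*9 = ⅕ + 36 = 181/5 ≈ 36.200)
y(x) = -3
√(G(51) + (1/y(-10) - (-23 + C*(-15)))) = √(-22 + (1/(-3) - (-23 + (181/5)*(-15)))) = √(-22 + (-⅓ - (-23 - 543))) = √(-22 + (-⅓ - 1*(-566))) = √(-22 + (-⅓ + 566)) = √(-22 + 1697/3) = √(1631/3) = √4893/3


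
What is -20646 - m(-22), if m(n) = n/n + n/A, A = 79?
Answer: -1631091/79 ≈ -20647.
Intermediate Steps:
m(n) = 1 + n/79 (m(n) = n/n + n/79 = 1 + n*(1/79) = 1 + n/79)
-20646 - m(-22) = -20646 - (1 + (1/79)*(-22)) = -20646 - (1 - 22/79) = -20646 - 1*57/79 = -20646 - 57/79 = -1631091/79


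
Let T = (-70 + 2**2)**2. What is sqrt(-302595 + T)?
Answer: I*sqrt(298239) ≈ 546.11*I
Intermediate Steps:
T = 4356 (T = (-70 + 4)**2 = (-66)**2 = 4356)
sqrt(-302595 + T) = sqrt(-302595 + 4356) = sqrt(-298239) = I*sqrt(298239)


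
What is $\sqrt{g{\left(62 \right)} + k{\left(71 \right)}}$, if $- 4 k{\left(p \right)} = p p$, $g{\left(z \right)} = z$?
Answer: $\frac{i \sqrt{4793}}{2} \approx 34.616 i$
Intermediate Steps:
$k{\left(p \right)} = - \frac{p^{2}}{4}$ ($k{\left(p \right)} = - \frac{p p}{4} = - \frac{p^{2}}{4}$)
$\sqrt{g{\left(62 \right)} + k{\left(71 \right)}} = \sqrt{62 - \frac{71^{2}}{4}} = \sqrt{62 - \frac{5041}{4}} = \sqrt{- \frac{4793}{4}} = \frac{i \sqrt{4793}}{2}$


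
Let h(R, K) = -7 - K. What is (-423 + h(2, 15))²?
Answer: 198025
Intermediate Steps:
(-423 + h(2, 15))² = (-423 + (-7 - 1*15))² = (-423 + (-7 - 15))² = (-423 - 22)² = (-445)² = 198025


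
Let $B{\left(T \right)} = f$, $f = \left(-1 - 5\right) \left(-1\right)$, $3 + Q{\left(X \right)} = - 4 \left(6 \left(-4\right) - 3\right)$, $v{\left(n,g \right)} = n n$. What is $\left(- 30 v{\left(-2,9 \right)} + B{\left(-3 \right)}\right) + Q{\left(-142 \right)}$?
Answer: $-9$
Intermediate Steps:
$v{\left(n,g \right)} = n^{2}$
$Q{\left(X \right)} = 105$ ($Q{\left(X \right)} = -3 - 4 \left(6 \left(-4\right) - 3\right) = -3 - 4 \left(-24 - 3\right) = -3 - -108 = -3 + 108 = 105$)
$f = 6$ ($f = \left(-6\right) \left(-1\right) = 6$)
$B{\left(T \right)} = 6$
$\left(- 30 v{\left(-2,9 \right)} + B{\left(-3 \right)}\right) + Q{\left(-142 \right)} = \left(- 30 \left(-2\right)^{2} + 6\right) + 105 = \left(\left(-30\right) 4 + 6\right) + 105 = \left(-120 + 6\right) + 105 = -114 + 105 = -9$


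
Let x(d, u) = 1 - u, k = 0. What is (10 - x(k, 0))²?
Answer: 81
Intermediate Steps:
(10 - x(k, 0))² = (10 - (1 - 1*0))² = (10 - (1 + 0))² = (10 - 1*1)² = (10 - 1)² = 9² = 81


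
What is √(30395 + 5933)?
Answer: 2*√9082 ≈ 190.60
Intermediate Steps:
√(30395 + 5933) = √36328 = 2*√9082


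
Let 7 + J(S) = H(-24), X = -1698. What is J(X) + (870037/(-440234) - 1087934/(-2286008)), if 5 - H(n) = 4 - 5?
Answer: -629086112903/251594611468 ≈ -2.5004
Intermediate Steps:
H(n) = 6 (H(n) = 5 - (4 - 5) = 5 - 1*(-1) = 5 + 1 = 6)
J(S) = -1 (J(S) = -7 + 6 = -1)
J(X) + (870037/(-440234) - 1087934/(-2286008)) = -1 + (870037/(-440234) - 1087934/(-2286008)) = -1 + (870037*(-1/440234) - 1087934*(-1/2286008)) = -1 + (-870037/440234 + 543967/1143004) = -1 - 377491501435/251594611468 = -629086112903/251594611468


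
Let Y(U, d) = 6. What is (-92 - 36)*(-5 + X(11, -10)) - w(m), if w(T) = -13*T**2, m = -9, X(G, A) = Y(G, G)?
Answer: 925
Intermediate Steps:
X(G, A) = 6
(-92 - 36)*(-5 + X(11, -10)) - w(m) = (-92 - 36)*(-5 + 6) - (-13)*(-9)**2 = -128*1 - (-13)*81 = -128 - 1*(-1053) = -128 + 1053 = 925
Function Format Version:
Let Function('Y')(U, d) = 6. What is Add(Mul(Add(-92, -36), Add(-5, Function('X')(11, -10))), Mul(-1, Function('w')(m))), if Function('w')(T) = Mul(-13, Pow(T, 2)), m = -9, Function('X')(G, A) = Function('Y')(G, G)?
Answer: 925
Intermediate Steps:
Function('X')(G, A) = 6
Add(Mul(Add(-92, -36), Add(-5, Function('X')(11, -10))), Mul(-1, Function('w')(m))) = Add(Mul(Add(-92, -36), Add(-5, 6)), Mul(-1, Mul(-13, Pow(-9, 2)))) = Add(Mul(-128, 1), Mul(-1, Mul(-13, 81))) = Add(-128, Mul(-1, -1053)) = Add(-128, 1053) = 925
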